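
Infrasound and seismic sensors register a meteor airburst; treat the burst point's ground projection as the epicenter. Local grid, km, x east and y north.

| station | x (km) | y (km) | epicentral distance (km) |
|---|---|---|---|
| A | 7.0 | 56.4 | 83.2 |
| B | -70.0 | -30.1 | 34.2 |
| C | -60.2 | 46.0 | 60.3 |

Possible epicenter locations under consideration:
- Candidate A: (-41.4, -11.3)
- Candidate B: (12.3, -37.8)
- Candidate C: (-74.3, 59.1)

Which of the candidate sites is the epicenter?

For each candidate, compare |candidate − station| to the reported distance:
Candidate A: residuals A 0.0, B 0.0, C 0.0 → max 0.0 km
Candidate B: residuals A 11.1, B 48.5, C 50.5 → max 50.5 km
Candidate C: residuals A 1.9, B 55.1, C 41.1 → max 55.1 km
Only Candidate A has all residuals ≈ 0.

Candidate A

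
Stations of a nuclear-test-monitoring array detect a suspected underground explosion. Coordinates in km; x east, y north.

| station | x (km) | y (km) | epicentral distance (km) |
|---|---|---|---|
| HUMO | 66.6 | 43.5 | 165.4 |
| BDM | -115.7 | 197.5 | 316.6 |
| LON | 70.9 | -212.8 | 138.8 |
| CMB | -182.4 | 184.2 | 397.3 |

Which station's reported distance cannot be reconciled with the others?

Solve using three stations at a time. Using HUMO, BDM, LON (subtract circle equations pairwise → linear system) gives (x, y) ≈ (-12.5, -101.8).
Distances from that point to each station vs reported:
  HUMO: calculated 165.4 vs reported 165.4 → residual 0.0 km
  BDM: calculated 316.6 vs reported 316.6 → residual 0.0 km
  LON: calculated 138.8 vs reported 138.8 → residual 0.0 km
  CMB: calculated 332.7 vs reported 397.3 → residual 64.6 km
HUMO, BDM, LON are mutually consistent (residuals ≈ 0); CMB is off by 64.6 km.

CMB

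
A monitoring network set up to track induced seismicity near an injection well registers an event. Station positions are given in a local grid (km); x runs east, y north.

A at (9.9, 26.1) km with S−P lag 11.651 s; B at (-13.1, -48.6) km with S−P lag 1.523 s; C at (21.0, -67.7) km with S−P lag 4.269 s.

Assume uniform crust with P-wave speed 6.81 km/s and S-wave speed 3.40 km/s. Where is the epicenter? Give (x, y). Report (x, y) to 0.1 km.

Distance from S−P lag: d = Δt · v_P v_S / (v_P − v_S) = Δt · (6.81·3.40)/(6.81−3.40) ≈ 6.7900·Δt.
So d_A = 79.11, d_B = 10.34, d_C = 28.99 km.
Circle about each station: (x − 9.9)² + (y − 26.1)² = 79.11²; (x + 13.1)² + (y + 48.6)² = 10.34²; (x − 21.0)² + (y + 67.7)² = 28.99².
Subtracting the A equation from the B and C equations removes the quadratic terms:
-46.0 x − 149.4 y = 7905.83
22.2 x − 187.6 y = 9663.04
Solving the 2×2 system: x ≈ -3.3, y ≈ -51.9 km.

(-3.3, -51.9)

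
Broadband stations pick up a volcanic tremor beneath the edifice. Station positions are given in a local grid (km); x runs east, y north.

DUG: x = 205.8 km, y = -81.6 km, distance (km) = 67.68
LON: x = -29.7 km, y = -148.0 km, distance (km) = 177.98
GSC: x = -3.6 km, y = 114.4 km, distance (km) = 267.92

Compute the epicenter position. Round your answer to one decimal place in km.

Circle about each station: (x − 205.8)² + (y + 81.6)² = 67.68²; (x + 29.7)² + (y + 148.0)² = 177.98²; (x + 3.6)² + (y − 114.4)² = 267.92².
Subtracting pairs of circle equations eliminates x²+y² and gives linear equations (the radical axes):
-471.0 x − 132.8 y = -53322.41
-418.8 x + 392.0 y = -103112.42
Solving the 2×2 system: x ≈ 144.0, y ≈ -109.2 km.
Check against DUG (with the unrounded x, y): √((x − 205.8)²+(y + 81.6)²) = 67.68 ≈ 67.68 km. ✓

x ≈ 144.0 km, y ≈ -109.2 km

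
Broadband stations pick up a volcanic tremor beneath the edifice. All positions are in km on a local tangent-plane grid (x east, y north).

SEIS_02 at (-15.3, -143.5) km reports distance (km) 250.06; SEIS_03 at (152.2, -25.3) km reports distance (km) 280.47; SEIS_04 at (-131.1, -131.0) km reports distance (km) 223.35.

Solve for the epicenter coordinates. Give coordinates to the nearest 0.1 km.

Circle about each station: (x + 15.3)² + (y + 143.5)² = 250.06²; (x − 152.2)² + (y + 25.3)² = 280.47²; (x + 131.1)² + (y + 131.0)² = 223.35².
Subtracting the SEIS_02 equation from the SEIS_03 and SEIS_04 equations removes the quadratic terms:
335.0 x + 236.4 y = -13154.83
-231.6 x + 25.0 y = 26166.65
Solving the 2×2 system: x ≈ -103.2, y ≈ 90.6 km.
Check against SEIS_02 (with the unrounded x, y): √((x + 15.3)²+(y + 143.5)²) = 250.06 ≈ 250.06 km. ✓

(-103.2, 90.6)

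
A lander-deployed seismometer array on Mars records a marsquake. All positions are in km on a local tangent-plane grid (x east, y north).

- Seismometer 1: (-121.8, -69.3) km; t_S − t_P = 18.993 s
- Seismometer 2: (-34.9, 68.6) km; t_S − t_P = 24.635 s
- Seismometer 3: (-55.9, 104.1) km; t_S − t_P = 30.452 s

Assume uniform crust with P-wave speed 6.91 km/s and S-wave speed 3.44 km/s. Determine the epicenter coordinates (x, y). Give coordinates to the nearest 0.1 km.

Distance from S−P lag: d = Δt · v_P v_S / (v_P − v_S) = Δt · (6.91·3.44)/(6.91−3.44) ≈ 6.8503·Δt.
So d_Seismometer 1 = 130.11, d_Seismometer 2 = 168.76, d_Seismometer 3 = 208.60 km.
Circle about each station: (x + 121.8)² + (y + 69.3)² = 130.11²; (x + 34.9)² + (y − 68.6)² = 168.76²; (x + 55.9)² + (y − 104.1)² = 208.60².
Subtracting pairs of circle equations eliminates x²+y² and gives linear equations (the radical axes):
173.8 x + 275.8 y = -25265.09
131.8 x + 346.8 y = -32261.46
Solving the 2×2 system: x ≈ 5.7, y ≈ -95.2 km.

x ≈ 5.7 km, y ≈ -95.2 km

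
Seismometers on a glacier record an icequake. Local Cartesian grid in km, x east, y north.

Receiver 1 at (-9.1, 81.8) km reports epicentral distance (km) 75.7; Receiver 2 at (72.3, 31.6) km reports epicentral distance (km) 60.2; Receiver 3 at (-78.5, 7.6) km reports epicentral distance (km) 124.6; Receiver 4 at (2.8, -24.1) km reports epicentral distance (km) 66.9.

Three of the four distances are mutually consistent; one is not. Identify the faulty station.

Receiver 2

Solve using three stations at a time. Using Receiver 1, Receiver 3, Receiver 4 (subtract circle equations pairwise → linear system) gives (x, y) ≈ (44.3, 28.3).
Distances from that point to each station vs reported:
  Receiver 1: calculated 75.6 vs reported 75.7 → residual 0.1 km
  Receiver 2: calculated 28.2 vs reported 60.2 → residual 32.0 km
  Receiver 3: calculated 124.6 vs reported 124.6 → residual 0.0 km
  Receiver 4: calculated 66.8 vs reported 66.9 → residual 0.1 km
Receiver 1, Receiver 3, Receiver 4 are mutually consistent (residuals ≈ 0); Receiver 2 is off by 32.0 km.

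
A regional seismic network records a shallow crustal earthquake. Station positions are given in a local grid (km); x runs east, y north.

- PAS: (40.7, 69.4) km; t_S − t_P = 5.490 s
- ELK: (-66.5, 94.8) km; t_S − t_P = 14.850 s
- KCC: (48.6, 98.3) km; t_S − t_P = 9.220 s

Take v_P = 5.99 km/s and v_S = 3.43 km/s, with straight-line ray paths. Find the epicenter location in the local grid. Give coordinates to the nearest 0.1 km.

(31.1, 26.4)

Distance from S−P lag: d = Δt · v_P v_S / (v_P − v_S) = Δt · (5.99·3.43)/(5.99−3.43) ≈ 8.0257·Δt.
So d_PAS = 44.06, d_ELK = 119.18, d_KCC = 74.00 km.
Circle about each station: (x − 40.7)² + (y − 69.4)² = 44.06²; (x + 66.5)² + (y − 94.8)² = 119.18²; (x − 48.6)² + (y − 98.3)² = 74.00².
Subtracting the PAS equation from the ELK and KCC equations removes the quadratic terms:
-214.4 x + 50.8 y = -5326.15
15.8 x + 57.8 y = 2017.28
Solving the 2×2 system: x ≈ 31.1, y ≈ 26.4 km.
Check against PAS (with the unrounded x, y): √((x − 40.7)²+(y − 69.4)²) = 44.06 ≈ 44.06 km. ✓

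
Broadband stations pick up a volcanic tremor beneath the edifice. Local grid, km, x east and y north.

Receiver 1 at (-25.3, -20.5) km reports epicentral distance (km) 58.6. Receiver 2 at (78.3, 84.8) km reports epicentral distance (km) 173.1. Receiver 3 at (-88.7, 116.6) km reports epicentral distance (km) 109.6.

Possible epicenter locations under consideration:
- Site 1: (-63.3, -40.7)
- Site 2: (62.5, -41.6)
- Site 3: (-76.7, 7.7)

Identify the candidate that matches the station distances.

For each candidate, compare |candidate − station| to the reported distance:
Site 1: residuals Receiver 1 15.6, Receiver 2 16.1, Receiver 3 49.7 → max 49.7 km
Site 2: residuals Receiver 1 31.7, Receiver 2 45.7, Receiver 3 109.2 → max 109.2 km
Site 3: residuals Receiver 1 0.0, Receiver 2 0.0, Receiver 3 0.0 → max 0.0 km
Only Site 3 has all residuals ≈ 0.

Site 3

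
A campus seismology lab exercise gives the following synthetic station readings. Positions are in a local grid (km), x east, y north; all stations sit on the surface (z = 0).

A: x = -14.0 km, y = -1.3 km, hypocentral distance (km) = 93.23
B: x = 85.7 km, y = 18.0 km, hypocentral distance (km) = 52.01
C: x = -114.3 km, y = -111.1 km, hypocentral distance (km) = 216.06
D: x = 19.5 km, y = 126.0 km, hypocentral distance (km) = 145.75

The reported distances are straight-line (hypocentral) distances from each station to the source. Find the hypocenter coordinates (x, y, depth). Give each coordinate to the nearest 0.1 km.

(68.3, -4.2, 43.7)

Each station gives a sphere (x−x_i)² + (y−y_i)² + z² = d_i² (stations at z=0).
Subtracting the A sphere from B and C: z² cancels, leaving linear equations in x and y:
199.4 x + 38.6 y = 13457.59
-200.6 x − 219.6 y = -12780.08
Solving: x ≈ 68.303, y ≈ -4.196 km (keep extra digits for the depth step; rounded: 68.3, -4.2).
Then from the A sphere: z² = 93.23² − (x + 14.0)² − (y + 1.3)² with x = 68.303, y = -4.196, so z ≈ 43.700 ≈ 43.7 km.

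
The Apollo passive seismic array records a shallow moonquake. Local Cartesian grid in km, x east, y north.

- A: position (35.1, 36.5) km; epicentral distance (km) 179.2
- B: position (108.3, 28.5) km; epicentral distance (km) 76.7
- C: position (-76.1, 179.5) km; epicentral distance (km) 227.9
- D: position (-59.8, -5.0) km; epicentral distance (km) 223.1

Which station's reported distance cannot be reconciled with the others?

A

Solve using three stations at a time. Using B, C, D (subtract circle equations pairwise → linear system) gives (x, y) ≈ (137.3, 99.5).
Distances from that point to each station vs reported:
  A: calculated 120.1 vs reported 179.2 → residual 59.1 km
  B: calculated 76.7 vs reported 76.7 → residual 0.0 km
  C: calculated 227.9 vs reported 227.9 → residual 0.0 km
  D: calculated 223.1 vs reported 223.1 → residual 0.0 km
B, C, D are mutually consistent (residuals ≈ 0); A is off by 59.1 km.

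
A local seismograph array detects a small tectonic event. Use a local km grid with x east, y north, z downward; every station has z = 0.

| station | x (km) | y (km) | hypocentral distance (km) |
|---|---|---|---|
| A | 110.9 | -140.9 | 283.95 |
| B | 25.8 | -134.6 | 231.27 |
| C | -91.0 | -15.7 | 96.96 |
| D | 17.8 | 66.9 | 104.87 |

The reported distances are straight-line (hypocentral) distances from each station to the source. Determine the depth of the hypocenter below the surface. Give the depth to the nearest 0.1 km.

Each station gives a sphere (x−x_i)² + (y−y_i)² + z² = d_i² (stations at z=0).
Subtracting the A sphere from B and C: z² cancels, leaving linear equations in x and y:
-170.2 x + 12.6 y = 13772.97
-403.8 x + 250.4 y = 47602.23
Solving: x ≈ -75.911, y ≈ 67.689 km (keep extra digits for the depth step; rounded: -75.9, 67.7).
Then from the A sphere: z² = 283.95² − (x − 110.9)² − (y + 140.9)² with x = -75.911, y = 67.689, so z ≈ 47.116 ≈ 47.1 km.

z ≈ 47.1 km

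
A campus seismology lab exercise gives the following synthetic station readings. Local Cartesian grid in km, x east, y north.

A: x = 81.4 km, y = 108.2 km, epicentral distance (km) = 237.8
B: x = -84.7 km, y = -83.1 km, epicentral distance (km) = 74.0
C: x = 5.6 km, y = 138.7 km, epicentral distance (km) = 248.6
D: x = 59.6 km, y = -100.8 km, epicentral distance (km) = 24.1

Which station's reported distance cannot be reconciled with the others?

D

Solve using three stations at a time. Using A, B, C (subtract circle equations pairwise → linear system) gives (x, y) ≈ (-15.4, -109.0).
Distances from that point to each station vs reported:
  A: calculated 237.8 vs reported 237.8 → residual 0.0 km
  B: calculated 74.0 vs reported 74.0 → residual 0.0 km
  C: calculated 248.6 vs reported 248.6 → residual 0.0 km
  D: calculated 75.4 vs reported 24.1 → residual 51.3 km
A, B, C are mutually consistent (residuals ≈ 0); D is off by 51.3 km.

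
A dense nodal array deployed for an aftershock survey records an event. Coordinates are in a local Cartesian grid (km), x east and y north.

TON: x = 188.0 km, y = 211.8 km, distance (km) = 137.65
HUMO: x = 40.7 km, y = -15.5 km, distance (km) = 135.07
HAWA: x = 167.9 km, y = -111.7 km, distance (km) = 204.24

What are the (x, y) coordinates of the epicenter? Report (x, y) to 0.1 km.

x ≈ 127.0 km, y ≈ 88.4 km

Circle about each station: (x − 188.0)² + (y − 211.8)² = 137.65²; (x − 40.7)² + (y + 15.5)² = 135.07²; (x − 167.9)² + (y + 111.7)² = 204.24².
Subtracting the TON equation from the HUMO and HAWA equations removes the quadratic terms:
-294.6 x − 454.6 y = -77602.88
-40.2 x − 647.0 y = -62302.40
Solving the 2×2 system: x ≈ 127.0, y ≈ 88.4 km.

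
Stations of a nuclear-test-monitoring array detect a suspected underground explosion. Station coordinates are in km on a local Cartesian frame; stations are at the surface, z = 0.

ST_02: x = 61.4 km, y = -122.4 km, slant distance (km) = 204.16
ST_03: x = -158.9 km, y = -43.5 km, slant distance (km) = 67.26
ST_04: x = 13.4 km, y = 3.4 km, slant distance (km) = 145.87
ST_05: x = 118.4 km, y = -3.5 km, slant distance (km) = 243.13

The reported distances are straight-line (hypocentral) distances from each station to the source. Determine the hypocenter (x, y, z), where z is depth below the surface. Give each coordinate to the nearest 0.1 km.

Each station gives a sphere (x−x_i)² + (y−y_i)² + z² = d_i² (stations at z=0).
Subtracting the ST_02 sphere from ST_03 and ST_04: z² cancels, leaving linear equations in x and y:
-440.6 x + 157.8 y = 45547.14
-96.0 x + 251.6 y = 1842.65
Solving: x ≈ -116.700, y ≈ -37.204 km (keep extra digits for the depth step; rounded: -116.7, -37.2).
Then from the ST_02 sphere: z² = 204.16² − (x − 61.4)² − (y + 122.4)² with x = -116.700, y = -37.204, so z ≈ 51.994 ≈ 52.0 km.

(-116.7, -37.2, 52.0)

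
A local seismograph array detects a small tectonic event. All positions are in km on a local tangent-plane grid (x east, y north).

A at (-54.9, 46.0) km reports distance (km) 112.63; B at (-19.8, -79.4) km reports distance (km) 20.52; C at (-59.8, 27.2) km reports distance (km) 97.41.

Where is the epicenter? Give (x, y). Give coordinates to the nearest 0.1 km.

Circle about each station: (x + 54.9)² + (y − 46.0)² = 112.63²; (x + 19.8)² + (y + 79.4)² = 20.52²; (x + 59.8)² + (y − 27.2)² = 97.41².
Subtracting pairs of circle equations eliminates x²+y² and gives linear equations (the radical axes):
70.2 x − 250.8 y = 13830.84
-9.8 x − 37.6 y = 2382.68
Solving the 2×2 system: x ≈ -15.2, y ≈ -59.4 km.

-15.2 km east, -59.4 km north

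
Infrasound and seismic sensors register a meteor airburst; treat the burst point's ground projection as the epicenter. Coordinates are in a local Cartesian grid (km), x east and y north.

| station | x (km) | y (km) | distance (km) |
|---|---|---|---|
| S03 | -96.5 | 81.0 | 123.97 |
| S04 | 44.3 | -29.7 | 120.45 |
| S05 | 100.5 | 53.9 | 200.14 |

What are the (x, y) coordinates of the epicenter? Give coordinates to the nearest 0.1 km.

Circle about each station: (x + 96.5)² + (y − 81.0)² = 123.97²; (x − 44.3)² + (y + 29.7)² = 120.45²; (x − 100.5)² + (y − 53.9)² = 200.14².
Subtracting pairs of circle equations eliminates x²+y² and gives linear equations (the radical axes):
281.6 x − 221.4 y = -12168.31
394.0 x − 54.2 y = -27555.25
Solving the 2×2 system: x ≈ -75.6, y ≈ -41.2 km.

x ≈ -75.6 km, y ≈ -41.2 km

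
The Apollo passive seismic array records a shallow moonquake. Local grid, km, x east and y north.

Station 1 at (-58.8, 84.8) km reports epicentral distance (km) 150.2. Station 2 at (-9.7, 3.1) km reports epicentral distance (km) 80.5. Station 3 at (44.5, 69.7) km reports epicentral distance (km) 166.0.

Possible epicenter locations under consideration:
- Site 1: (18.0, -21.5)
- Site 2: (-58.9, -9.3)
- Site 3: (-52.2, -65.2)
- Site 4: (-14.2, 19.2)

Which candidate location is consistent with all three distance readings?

Site 3

For each candidate, compare |candidate − station| to the reported distance:
Site 1: residuals Station 1 19.1, Station 2 43.5, Station 3 71.0 → max 71.0 km
Site 2: residuals Station 1 56.1, Station 2 29.8, Station 3 35.9 → max 56.1 km
Site 3: residuals Station 1 0.1, Station 2 0.1, Station 3 0.0 → max 0.1 km
Site 4: residuals Station 1 70.9, Station 2 63.8, Station 3 88.6 → max 88.6 km
Only Site 3 has all residuals ≈ 0.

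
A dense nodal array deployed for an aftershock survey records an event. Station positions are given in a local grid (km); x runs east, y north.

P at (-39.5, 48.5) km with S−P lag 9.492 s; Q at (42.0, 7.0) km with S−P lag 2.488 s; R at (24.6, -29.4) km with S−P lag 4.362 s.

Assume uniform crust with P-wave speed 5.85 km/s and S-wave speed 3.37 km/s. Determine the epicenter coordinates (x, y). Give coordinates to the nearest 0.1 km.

Distance from S−P lag: d = Δt · v_P v_S / (v_P − v_S) = Δt · (5.85·3.37)/(5.85−3.37) ≈ 7.9494·Δt.
So d_P = 75.46, d_Q = 19.78, d_R = 34.68 km.
Circle about each station: (x + 39.5)² + (y − 48.5)² = 75.46²; (x − 42.0)² + (y − 7.0)² = 19.78²; (x − 24.6)² + (y + 29.4)² = 34.68².
Subtracting pairs of circle equations eliminates x²+y² and gives linear equations (the radical axes):
163.0 x − 83.0 y = 3203.46
128.2 x − 155.8 y = 2048.53
Solving the 2×2 system: x ≈ 22.3, y ≈ 5.2 km.

(22.3, 5.2)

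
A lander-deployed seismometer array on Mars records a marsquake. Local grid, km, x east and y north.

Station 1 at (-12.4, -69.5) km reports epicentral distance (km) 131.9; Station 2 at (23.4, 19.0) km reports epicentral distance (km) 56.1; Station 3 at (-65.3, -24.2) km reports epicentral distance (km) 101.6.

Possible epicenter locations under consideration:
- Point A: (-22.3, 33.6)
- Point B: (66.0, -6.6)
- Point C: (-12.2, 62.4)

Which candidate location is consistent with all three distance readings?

Point C

For each candidate, compare |candidate − station| to the reported distance:
Point A: residuals Station 1 28.3, Station 2 8.1, Station 3 29.6 → max 29.6 km
Point B: residuals Station 1 31.4, Station 2 6.4, Station 3 30.9 → max 31.4 km
Point C: residuals Station 1 0.0, Station 2 0.0, Station 3 0.0 → max 0.0 km
Only Point C has all residuals ≈ 0.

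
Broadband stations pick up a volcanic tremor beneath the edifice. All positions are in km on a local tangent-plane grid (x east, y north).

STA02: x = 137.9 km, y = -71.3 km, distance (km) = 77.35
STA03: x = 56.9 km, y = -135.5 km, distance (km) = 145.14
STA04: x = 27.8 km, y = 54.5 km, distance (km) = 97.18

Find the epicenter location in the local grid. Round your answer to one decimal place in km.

Circle about each station: (x − 137.9)² + (y + 71.3)² = 77.35²; (x − 56.9)² + (y + 135.5)² = 145.14²; (x − 27.8)² + (y − 54.5)² = 97.18².
Subtracting the STA02 equation from the STA03 and STA04 equations removes the quadratic terms:
-162.0 x − 128.4 y = -17584.84
-220.2 x + 251.6 y = -23817.94
Solving the 2×2 system: x ≈ 108.4, y ≈ 0.2 km.

108.4 km east, 0.2 km north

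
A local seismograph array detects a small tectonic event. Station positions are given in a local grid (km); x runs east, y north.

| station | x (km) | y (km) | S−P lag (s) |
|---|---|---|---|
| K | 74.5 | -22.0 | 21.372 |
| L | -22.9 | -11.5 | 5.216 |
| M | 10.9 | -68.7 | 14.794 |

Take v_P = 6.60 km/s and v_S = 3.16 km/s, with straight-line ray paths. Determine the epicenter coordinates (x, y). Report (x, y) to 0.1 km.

Distance from S−P lag: d = Δt · v_P v_S / (v_P − v_S) = Δt · (6.60·3.16)/(6.60−3.16) ≈ 6.0628·Δt.
So d_K = 129.57, d_L = 31.62, d_M = 89.69 km.
Circle about each station: (x − 74.5)² + (y + 22.0)² = 129.57²; (x + 22.9)² + (y + 11.5)² = 31.62²; (x − 10.9)² + (y + 68.7)² = 89.69².
Subtracting the K equation from the L and M equations removes the quadratic terms:
-194.8 x + 21.0 y = 10410.97
-127.2 x − 93.4 y = 7548.34
Solving the 2×2 system: x ≈ -54.2, y ≈ -7.0 km.
Check against K (with the unrounded x, y): √((x − 74.5)²+(y + 22.0)²) = 129.57 ≈ 129.57 km. ✓

(-54.2, -7.0)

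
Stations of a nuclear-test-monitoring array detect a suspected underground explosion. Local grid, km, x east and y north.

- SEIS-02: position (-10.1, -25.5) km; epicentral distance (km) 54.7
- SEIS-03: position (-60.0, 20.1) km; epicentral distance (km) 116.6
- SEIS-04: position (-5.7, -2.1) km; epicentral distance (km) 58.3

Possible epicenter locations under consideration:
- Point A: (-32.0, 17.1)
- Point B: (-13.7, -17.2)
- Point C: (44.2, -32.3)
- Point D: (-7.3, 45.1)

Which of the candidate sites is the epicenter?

Point C

For each candidate, compare |candidate − station| to the reported distance:
Point A: residuals SEIS-02 6.8, SEIS-03 88.4, SEIS-04 25.7 → max 88.4 km
Point B: residuals SEIS-02 45.7, SEIS-03 57.1, SEIS-04 41.2 → max 57.1 km
Point C: residuals SEIS-02 0.0, SEIS-03 0.0, SEIS-04 0.0 → max 0.0 km
Point D: residuals SEIS-02 16.0, SEIS-03 58.3, SEIS-04 11.1 → max 58.3 km
Only Point C has all residuals ≈ 0.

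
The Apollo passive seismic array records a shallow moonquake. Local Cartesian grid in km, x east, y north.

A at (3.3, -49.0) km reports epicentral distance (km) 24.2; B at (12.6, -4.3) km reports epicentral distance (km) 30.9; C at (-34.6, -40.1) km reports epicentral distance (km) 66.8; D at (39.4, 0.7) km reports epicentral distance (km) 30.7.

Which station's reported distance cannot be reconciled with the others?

A

Solve using three stations at a time. Using B, C, D (subtract circle equations pairwise → linear system) gives (x, y) ≈ (31.3, -29.0).
Distances from that point to each station vs reported:
  A: calculated 34.4 vs reported 24.2 → residual 10.2 km
  B: calculated 31.0 vs reported 30.9 → residual 0.1 km
  C: calculated 66.8 vs reported 66.8 → residual 0.0 km
  D: calculated 30.8 vs reported 30.7 → residual 0.1 km
B, C, D are mutually consistent (residuals ≈ 0); A is off by 10.2 km.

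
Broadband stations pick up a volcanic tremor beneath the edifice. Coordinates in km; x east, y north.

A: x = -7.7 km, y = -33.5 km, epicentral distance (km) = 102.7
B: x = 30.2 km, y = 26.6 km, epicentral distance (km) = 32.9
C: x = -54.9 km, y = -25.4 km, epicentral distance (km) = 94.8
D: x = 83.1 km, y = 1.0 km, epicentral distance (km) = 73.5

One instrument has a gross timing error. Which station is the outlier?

Solve using three stations at a time. Using A, B, D (subtract circle equations pairwise → linear system) gives (x, y) ≈ (37.6, 58.7).
Distances from that point to each station vs reported:
  A: calculated 102.7 vs reported 102.7 → residual 0.0 km
  B: calculated 32.9 vs reported 32.9 → residual 0.0 km
  C: calculated 125.0 vs reported 94.8 → residual 30.2 km
  D: calculated 73.5 vs reported 73.5 → residual 0.0 km
A, B, D are mutually consistent (residuals ≈ 0); C is off by 30.2 km.

C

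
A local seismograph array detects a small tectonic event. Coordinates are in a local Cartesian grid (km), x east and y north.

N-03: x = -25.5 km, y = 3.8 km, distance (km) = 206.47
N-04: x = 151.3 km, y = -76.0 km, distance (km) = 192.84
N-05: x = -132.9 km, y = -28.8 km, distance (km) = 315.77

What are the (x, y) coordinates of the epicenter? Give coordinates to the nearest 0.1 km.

x ≈ 147.3 km, y ≈ 116.8 km

Circle about each station: (x + 25.5)² + (y − 3.8)² = 206.47²; (x − 151.3)² + (y + 76.0)² = 192.84²; (x + 132.9)² + (y + 28.8)² = 315.77².
Subtracting pairs of circle equations eliminates x²+y² and gives linear equations (the radical axes):
353.6 x − 159.6 y = 33445.60
-214.8 x − 65.2 y = -39253.67
Solving the 2×2 system: x ≈ 147.3, y ≈ 116.8 km.
Check against N-03 (with the unrounded x, y): √((x + 25.5)²+(y − 3.8)²) = 206.46 ≈ 206.47 km. ✓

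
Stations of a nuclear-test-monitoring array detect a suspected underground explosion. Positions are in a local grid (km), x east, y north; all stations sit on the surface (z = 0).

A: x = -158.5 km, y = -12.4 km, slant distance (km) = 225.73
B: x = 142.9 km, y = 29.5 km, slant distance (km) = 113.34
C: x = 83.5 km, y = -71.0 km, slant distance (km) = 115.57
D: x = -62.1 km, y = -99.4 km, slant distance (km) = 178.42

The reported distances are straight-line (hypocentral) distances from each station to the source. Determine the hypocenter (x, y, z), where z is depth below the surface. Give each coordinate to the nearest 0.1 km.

Each station gives a sphere (x−x_i)² + (y−y_i)² + z² = d_i² (stations at z=0).
Subtracting the A sphere from B and C: z² cancels, leaving linear equations in x and y:
602.8 x + 83.8 y = 34122.73
484.0 x − 117.2 y = 24334.85
Solving: x ≈ 54.299, y ≈ 16.603 km (keep extra digits for the depth step; rounded: 54.3, 16.6).
Then from the A sphere: z² = 225.73² − (x + 158.5)² − (y + 12.4)² with x = 54.299, y = 16.603, so z ≈ 69.494 ≈ 69.5 km.
Check against D (with the unrounded solution): distance 178.42 ≈ 178.42 km. ✓

x ≈ 54.3 km, y ≈ 16.6 km, depth ≈ 69.5 km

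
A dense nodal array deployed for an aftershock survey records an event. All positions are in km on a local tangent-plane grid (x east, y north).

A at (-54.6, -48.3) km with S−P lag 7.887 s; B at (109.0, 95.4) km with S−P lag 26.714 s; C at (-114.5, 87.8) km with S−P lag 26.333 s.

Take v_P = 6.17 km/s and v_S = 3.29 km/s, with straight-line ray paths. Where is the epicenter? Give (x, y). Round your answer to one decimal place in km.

(0.1, -58.2)

Distance from S−P lag: d = Δt · v_P v_S / (v_P − v_S) = Δt · (6.17·3.29)/(6.17−3.29) ≈ 7.0484·Δt.
So d_A = 55.59, d_B = 188.29, d_C = 185.60 km.
Circle about each station: (x + 54.6)² + (y + 48.3)² = 55.59²; (x − 109.0)² + (y − 95.4)² = 188.29²; (x + 114.5)² + (y − 87.8)² = 185.60².
Subtracting pairs of circle equations eliminates x²+y² and gives linear equations (the radical axes):
327.2 x + 287.4 y = -16694.77
-119.8 x + 272.2 y = -15852.07
Solving the 2×2 system: x ≈ 0.1, y ≈ -58.2 km.
Check against A (with the unrounded x, y): √((x + 54.6)²+(y + 48.3)²) = 55.58 ≈ 55.59 km. ✓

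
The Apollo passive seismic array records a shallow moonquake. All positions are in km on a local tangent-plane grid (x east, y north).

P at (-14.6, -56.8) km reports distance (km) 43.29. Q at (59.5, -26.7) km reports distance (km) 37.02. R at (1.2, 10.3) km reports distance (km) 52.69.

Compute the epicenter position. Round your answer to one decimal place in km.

Circle about each station: (x + 14.6)² + (y + 56.8)² = 43.29²; (x − 59.5)² + (y + 26.7)² = 37.02²; (x − 1.2)² + (y − 10.3)² = 52.69².
Subtracting the P equation from the Q and R equations removes the quadratic terms:
148.2 x + 60.2 y = 1317.28
31.6 x + 134.2 y = -4234.08
Solving the 2×2 system: x ≈ 24.0, y ≈ -37.2 km.

x ≈ 24.0 km, y ≈ -37.2 km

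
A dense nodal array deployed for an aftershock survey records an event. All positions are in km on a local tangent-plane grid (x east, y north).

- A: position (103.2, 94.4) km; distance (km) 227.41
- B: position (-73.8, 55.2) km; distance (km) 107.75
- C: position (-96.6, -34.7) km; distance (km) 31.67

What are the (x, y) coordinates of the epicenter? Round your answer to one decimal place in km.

Circle about each station: (x − 103.2)² + (y − 94.4)² = 227.41²; (x + 73.8)² + (y − 55.2)² = 107.75²; (x + 96.6)² + (y + 34.7)² = 31.67².
Subtracting the A equation from the B and C equations removes the quadratic terms:
-354.0 x − 78.4 y = 29037.13
-399.6 x − 258.2 y = 41686.37
Solving the 2×2 system: x ≈ -70.4, y ≈ -52.5 km.

x ≈ -70.4 km, y ≈ -52.5 km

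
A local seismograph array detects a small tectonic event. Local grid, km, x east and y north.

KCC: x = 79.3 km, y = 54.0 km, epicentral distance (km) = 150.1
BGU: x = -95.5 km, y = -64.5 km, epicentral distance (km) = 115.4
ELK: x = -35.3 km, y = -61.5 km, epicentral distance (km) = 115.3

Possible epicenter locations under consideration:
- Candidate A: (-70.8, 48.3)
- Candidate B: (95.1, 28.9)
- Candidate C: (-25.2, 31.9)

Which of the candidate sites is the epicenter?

Candidate A

For each candidate, compare |candidate − station| to the reported distance:
Candidate A: residuals KCC 0.1, BGU 0.1, ELK 0.1 → max 0.1 km
Candidate B: residuals KCC 120.4, BGU 96.9, ELK 43.4 → max 120.4 km
Candidate C: residuals KCC 43.3, BGU 3.9, ELK 21.4 → max 43.3 km
Only Candidate A has all residuals ≈ 0.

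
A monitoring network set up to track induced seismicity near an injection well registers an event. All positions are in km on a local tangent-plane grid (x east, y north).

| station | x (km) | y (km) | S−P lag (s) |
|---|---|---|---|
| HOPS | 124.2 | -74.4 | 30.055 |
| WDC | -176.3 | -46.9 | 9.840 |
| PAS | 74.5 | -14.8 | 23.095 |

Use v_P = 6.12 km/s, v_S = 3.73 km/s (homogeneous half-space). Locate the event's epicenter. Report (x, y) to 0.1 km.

x ≈ -139.3 km, y ≈ 39.5 km

Distance from S−P lag: d = Δt · v_P v_S / (v_P − v_S) = Δt · (6.12·3.73)/(6.12−3.73) ≈ 9.5513·Δt.
So d_HOPS = 287.06, d_WDC = 93.98, d_PAS = 220.59 km.
Circle about each station: (x − 124.2)² + (y + 74.4)² = 287.06²; (x + 176.3)² + (y + 46.9)² = 93.98²; (x − 74.5)² + (y + 14.8)² = 220.59².
Subtracting pairs of circle equations eliminates x²+y² and gives linear equations (the radical axes):
-601.0 x + 55.0 y = 85891.50
-99.4 x + 119.2 y = 18551.79
Solving the 2×2 system: x ≈ -139.3, y ≈ 39.5 km.
Check against HOPS (with the unrounded x, y): √((x − 124.2)²+(y + 74.4)²) = 287.05 ≈ 287.06 km. ✓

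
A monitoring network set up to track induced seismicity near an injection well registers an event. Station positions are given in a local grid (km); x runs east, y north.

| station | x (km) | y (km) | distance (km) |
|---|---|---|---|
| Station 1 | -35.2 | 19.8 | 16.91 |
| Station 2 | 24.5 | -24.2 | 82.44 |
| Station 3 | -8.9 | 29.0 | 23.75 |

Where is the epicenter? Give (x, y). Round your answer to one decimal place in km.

(-31.5, 36.3)

Circle about each station: (x + 35.2)² + (y − 19.8)² = 16.91²; (x − 24.5)² + (y + 24.2)² = 82.44²; (x + 8.9)² + (y − 29.0)² = 23.75².
Subtracting the Station 1 equation from the Station 2 and Station 3 equations removes the quadratic terms:
119.4 x − 88.0 y = -6955.60
52.6 x + 18.4 y = -988.98
Solving the 2×2 system: x ≈ -31.5, y ≈ 36.3 km.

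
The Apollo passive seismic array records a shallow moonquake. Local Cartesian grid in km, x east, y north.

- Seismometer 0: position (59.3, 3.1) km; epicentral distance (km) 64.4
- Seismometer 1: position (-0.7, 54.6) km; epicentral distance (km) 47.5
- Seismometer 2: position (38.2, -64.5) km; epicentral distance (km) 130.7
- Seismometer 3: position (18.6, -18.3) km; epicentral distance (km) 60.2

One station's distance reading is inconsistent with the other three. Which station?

Seismometer 3

Solve using three stations at a time. Using Seismometer 0, Seismometer 1, Seismometer 2 (subtract circle equations pairwise → linear system) gives (x, y) ≈ (45.4, 66.0).
Distances from that point to each station vs reported:
  Seismometer 0: calculated 64.4 vs reported 64.4 → residual 0.0 km
  Seismometer 1: calculated 47.5 vs reported 47.5 → residual 0.0 km
  Seismometer 2: calculated 130.7 vs reported 130.7 → residual 0.0 km
  Seismometer 3: calculated 88.5 vs reported 60.2 → residual 28.3 km
Seismometer 0, Seismometer 1, Seismometer 2 are mutually consistent (residuals ≈ 0); Seismometer 3 is off by 28.3 km.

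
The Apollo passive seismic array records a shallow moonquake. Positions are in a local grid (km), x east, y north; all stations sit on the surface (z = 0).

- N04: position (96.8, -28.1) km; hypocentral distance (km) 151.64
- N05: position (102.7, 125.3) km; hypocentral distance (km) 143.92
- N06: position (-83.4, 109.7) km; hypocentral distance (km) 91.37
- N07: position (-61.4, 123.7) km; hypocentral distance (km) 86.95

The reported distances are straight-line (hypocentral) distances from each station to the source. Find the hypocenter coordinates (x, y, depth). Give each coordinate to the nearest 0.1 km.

Each station gives a sphere (x−x_i)² + (y−y_i)² + z² = d_i² (stations at z=0).
Subtracting the N04 sphere from N05 and N06: z² cancels, leaving linear equations in x and y:
11.8 x + 306.8 y = 18369.25
-360.4 x + 275.6 y = 23476.01
Solving: x ≈ -18.800, y ≈ 60.597 km (keep extra digits for the depth step; rounded: -18.8, 60.6).
Then from the N04 sphere: z² = 151.64² − (x − 96.8)² − (y + 28.1)² with x = -18.800, y = 60.597, so z ≈ 42.002 ≈ 42.0 km.

(-18.8, 60.6, 42.0)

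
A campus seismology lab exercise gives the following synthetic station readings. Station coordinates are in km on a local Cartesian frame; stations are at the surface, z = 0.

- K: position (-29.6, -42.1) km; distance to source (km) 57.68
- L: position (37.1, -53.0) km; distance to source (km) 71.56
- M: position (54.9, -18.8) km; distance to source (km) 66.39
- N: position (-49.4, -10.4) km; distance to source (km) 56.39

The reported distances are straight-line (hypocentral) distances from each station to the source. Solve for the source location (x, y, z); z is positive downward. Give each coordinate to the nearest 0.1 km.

Each station gives a sphere (x−x_i)² + (y−y_i)² + z² = d_i² (stations at z=0).
Subtracting the K sphere from L and M: z² cancels, leaving linear equations in x and y:
133.4 x − 21.8 y = -257.01
169.0 x + 46.6 y = -361.77
Solving: x ≈ -2.006, y ≈ -0.487 km (keep extra digits for the depth step; rounded: -2.0, -0.5).
Then from the K sphere: z² = 57.68² − (x + 29.6)² − (y + 42.1)² with x = -2.006, y = -0.487, so z ≈ 28.878 ≈ 28.9 km.

x ≈ -2.0 km, y ≈ -0.5 km, depth ≈ 28.9 km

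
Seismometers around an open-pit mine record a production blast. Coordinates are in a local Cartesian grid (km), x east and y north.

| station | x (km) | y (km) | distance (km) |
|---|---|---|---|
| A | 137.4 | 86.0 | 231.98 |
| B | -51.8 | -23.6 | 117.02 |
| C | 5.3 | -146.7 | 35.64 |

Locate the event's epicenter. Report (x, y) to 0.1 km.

Circle about each station: (x − 137.4)² + (y − 86.0)² = 231.98²; (x + 51.8)² + (y + 23.6)² = 117.02²; (x − 5.3)² + (y + 146.7)² = 35.64².
Subtracting the A equation from the B and C equations removes the quadratic terms:
-378.4 x − 219.2 y = 17086.48
-264.2 x − 465.4 y = 47818.73
Solving the 2×2 system: x ≈ 21.4, y ≈ -114.9 km.

(21.4, -114.9)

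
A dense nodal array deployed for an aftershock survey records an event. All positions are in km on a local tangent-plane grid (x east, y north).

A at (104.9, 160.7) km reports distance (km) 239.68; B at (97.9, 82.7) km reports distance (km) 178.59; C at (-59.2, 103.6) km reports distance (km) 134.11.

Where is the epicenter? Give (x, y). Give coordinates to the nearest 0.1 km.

Circle about each station: (x − 104.9)² + (y − 160.7)² = 239.68²; (x − 97.9)² + (y − 82.7)² = 178.59²; (x + 59.2)² + (y − 103.6)² = 134.11².
Subtracting pairs of circle equations eliminates x²+y² and gives linear equations (the radical axes):
-14.0 x − 156.0 y = 5147.31
-328.2 x − 114.2 y = 16870.11
Solving the 2×2 system: x ≈ -41.2, y ≈ -29.3 km.
Check against A (with the unrounded x, y): √((x − 104.9)²+(y − 160.7)²) = 239.68 ≈ 239.68 km. ✓

-41.2 km east, -29.3 km north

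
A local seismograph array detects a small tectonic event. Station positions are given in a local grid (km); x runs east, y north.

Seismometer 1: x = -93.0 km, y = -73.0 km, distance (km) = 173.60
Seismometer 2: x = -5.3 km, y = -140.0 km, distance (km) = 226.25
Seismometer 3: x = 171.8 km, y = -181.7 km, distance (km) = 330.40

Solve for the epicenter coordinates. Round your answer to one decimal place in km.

Circle about each station: (x + 93.0)² + (y + 73.0)² = 173.60²; (x + 5.3)² + (y + 140.0)² = 226.25²; (x − 171.8)² + (y + 181.7)² = 330.40².
Subtracting the Seismometer 1 equation from the Seismometer 2 and Seismometer 3 equations removes the quadratic terms:
175.4 x − 134.0 y = -15402.01
529.6 x − 217.4 y = -30475.07
Solving the 2×2 system: x ≈ -22.4, y ≈ 85.6 km.

x ≈ -22.4 km, y ≈ 85.6 km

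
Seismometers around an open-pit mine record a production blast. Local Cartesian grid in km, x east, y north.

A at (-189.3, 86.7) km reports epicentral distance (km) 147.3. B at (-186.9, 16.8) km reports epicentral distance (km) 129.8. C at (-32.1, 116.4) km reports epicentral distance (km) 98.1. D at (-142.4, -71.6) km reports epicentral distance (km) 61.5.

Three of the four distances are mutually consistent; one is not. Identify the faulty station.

Solve using three stations at a time. Using A, B, C (subtract circle equations pairwise → linear system) gives (x, y) ≈ (-57.2, 21.6).
Distances from that point to each station vs reported:
  A: calculated 147.3 vs reported 147.3 → residual 0.0 km
  B: calculated 129.8 vs reported 129.8 → residual 0.0 km
  C: calculated 98.1 vs reported 98.1 → residual 0.0 km
  D: calculated 126.3 vs reported 61.5 → residual 64.8 km
A, B, C are mutually consistent (residuals ≈ 0); D is off by 64.8 km.

D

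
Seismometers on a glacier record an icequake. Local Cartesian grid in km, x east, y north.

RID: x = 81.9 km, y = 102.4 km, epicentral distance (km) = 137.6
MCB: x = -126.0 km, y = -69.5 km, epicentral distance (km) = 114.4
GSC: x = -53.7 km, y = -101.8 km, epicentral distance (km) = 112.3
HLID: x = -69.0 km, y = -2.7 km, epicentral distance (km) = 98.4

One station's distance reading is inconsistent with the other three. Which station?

MCB

Solve using three stations at a time. Using RID, GSC, HLID (subtract circle equations pairwise → linear system) gives (x, y) ≈ (27.1, -23.8).
Distances from that point to each station vs reported:
  RID: calculated 137.6 vs reported 137.6 → residual 0.0 km
  MCB: calculated 159.8 vs reported 114.4 → residual 45.4 km
  GSC: calculated 112.3 vs reported 112.3 → residual 0.0 km
  HLID: calculated 98.4 vs reported 98.4 → residual 0.0 km
RID, GSC, HLID are mutually consistent (residuals ≈ 0); MCB is off by 45.4 km.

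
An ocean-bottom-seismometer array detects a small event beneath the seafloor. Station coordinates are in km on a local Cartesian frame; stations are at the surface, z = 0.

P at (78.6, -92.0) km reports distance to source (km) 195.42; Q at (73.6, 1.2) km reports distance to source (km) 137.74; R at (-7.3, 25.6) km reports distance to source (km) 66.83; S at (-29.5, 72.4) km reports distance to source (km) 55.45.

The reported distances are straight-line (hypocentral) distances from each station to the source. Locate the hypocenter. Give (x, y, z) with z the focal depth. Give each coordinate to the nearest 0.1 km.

(-45.1, 51.2, 48.8)

Each station gives a sphere (x−x_i)² + (y−y_i)² + z² = d_i² (stations at z=0).
Subtracting the P sphere from Q and R: z² cancels, leaving linear equations in x and y:
-10.0 x + 186.4 y = 9993.11
-171.8 x + 235.2 y = 19789.42
Solving: x ≈ -45.106, y ≈ 51.191 km (keep extra digits for the depth step; rounded: -45.1, 51.2).
Then from the P sphere: z² = 195.42² − (x − 78.6)² − (y + 92.0)² with x = -45.106, y = 51.191, so z ≈ 48.807 ≈ 48.8 km.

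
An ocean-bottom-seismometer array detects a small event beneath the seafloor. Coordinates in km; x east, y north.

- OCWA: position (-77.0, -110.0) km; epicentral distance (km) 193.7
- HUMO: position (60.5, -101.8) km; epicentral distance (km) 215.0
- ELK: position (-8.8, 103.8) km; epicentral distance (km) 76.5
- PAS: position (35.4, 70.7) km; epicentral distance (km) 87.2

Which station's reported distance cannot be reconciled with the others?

ELK

Solve using three stations at a time. Using OCWA, HUMO, PAS (subtract circle equations pairwise → linear system) gives (x, y) ≈ (-51.1, 82.0).
Distances from that point to each station vs reported:
  OCWA: calculated 193.7 vs reported 193.7 → residual 0.0 km
  HUMO: calculated 215.0 vs reported 215.0 → residual 0.0 km
  ELK: calculated 47.6 vs reported 76.5 → residual 28.9 km
  PAS: calculated 87.2 vs reported 87.2 → residual 0.0 km
OCWA, HUMO, PAS are mutually consistent (residuals ≈ 0); ELK is off by 28.9 km.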